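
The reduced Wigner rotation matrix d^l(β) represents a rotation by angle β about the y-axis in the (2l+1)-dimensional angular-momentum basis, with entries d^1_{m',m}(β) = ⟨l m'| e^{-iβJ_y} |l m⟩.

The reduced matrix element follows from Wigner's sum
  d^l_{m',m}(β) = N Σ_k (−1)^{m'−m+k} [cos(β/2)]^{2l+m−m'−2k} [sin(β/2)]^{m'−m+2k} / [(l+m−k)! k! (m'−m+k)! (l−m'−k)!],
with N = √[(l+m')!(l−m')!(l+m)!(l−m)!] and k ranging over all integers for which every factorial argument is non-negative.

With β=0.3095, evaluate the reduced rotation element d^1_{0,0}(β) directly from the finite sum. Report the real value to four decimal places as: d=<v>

d^1_{0,0}(β=0.3095) via Wigner's sum:
Half-angle: c=0.988050, s=0.154133. N=√(1·1·1·1)=1.000000
k: max(0,(0)−(0))=0 … min(1+(0),1−(0))=1
  k=0: (−1)^0·1.0000/(1)·0.9881^2·0.1541^0 = +0.976243
  k=1: (−1)^1·1.0000/(1)·0.9881^0·0.1541^2 = -0.023757
d^1_{0,0}(0.3095) = +0.976243 -0.023757 = +0.952486

d=0.9525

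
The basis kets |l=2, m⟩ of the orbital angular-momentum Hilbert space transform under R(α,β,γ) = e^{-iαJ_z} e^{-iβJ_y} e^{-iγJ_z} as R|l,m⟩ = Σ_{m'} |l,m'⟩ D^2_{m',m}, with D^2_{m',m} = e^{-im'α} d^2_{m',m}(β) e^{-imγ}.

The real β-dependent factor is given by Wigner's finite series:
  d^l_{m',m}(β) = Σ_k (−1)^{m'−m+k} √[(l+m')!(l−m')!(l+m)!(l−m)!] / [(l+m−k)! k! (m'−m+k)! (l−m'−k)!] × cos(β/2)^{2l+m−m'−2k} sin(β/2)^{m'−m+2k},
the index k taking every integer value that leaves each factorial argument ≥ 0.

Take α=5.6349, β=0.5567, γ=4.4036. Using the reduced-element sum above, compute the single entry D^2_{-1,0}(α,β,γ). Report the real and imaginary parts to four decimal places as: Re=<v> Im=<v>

D^2_{-1,0}(5.6349,0.5567,4.4036) = e^{-i·-1·5.6349}·d^2_{-1,0}(0.5567)·e^{-i·0·4.4036}. Compute d first:
Half-angle: c=0.961510, s=0.274770. N=√(1·6·2·2)=4.898979
k∈{1,2} keeps every argument non-negative
  k=1: (−1)^0·4.8990/(2)·0.9615^3·0.2748^1 = +0.598282
  k=2: (−1)^1·4.8990/(2)·0.9615^1·0.2748^3 = -0.048858
d^2_{-1,0}(0.5567) = +0.598282 -0.048858 = +0.549424
D = (+0.797120-0.603820i)·(+0.549424)·(+1.000000+0.000000i) = +0.437957-0.331753i

Re=0.4380 Im=-0.3318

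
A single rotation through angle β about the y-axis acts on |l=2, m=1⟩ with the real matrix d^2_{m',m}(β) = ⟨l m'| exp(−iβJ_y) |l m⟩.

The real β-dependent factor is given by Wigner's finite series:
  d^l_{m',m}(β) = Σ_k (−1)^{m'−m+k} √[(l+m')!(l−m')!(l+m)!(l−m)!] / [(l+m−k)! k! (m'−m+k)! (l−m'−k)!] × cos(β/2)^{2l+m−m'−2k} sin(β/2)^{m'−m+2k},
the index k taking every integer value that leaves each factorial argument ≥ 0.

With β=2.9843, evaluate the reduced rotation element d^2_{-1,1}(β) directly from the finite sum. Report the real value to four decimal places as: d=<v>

d=-0.9693

d^2_{-1,1}(β=2.9843) via Wigner's sum:
Half-angle: c=0.078565, s=0.996909. N=√(1·6·6·1)=6.000000
Admissible k: 2..3 (factorial args all ≥0)
  k=2: (−1)^0·6.0000/(2)·0.0786^2·0.9969^2 = +0.018403
  k=3: (−1)^1·6.0000/(6)·0.0786^0·0.9969^4 = -0.987693
d^2_{-1,1}(2.9843) = +0.018403 -0.987693 = -0.969290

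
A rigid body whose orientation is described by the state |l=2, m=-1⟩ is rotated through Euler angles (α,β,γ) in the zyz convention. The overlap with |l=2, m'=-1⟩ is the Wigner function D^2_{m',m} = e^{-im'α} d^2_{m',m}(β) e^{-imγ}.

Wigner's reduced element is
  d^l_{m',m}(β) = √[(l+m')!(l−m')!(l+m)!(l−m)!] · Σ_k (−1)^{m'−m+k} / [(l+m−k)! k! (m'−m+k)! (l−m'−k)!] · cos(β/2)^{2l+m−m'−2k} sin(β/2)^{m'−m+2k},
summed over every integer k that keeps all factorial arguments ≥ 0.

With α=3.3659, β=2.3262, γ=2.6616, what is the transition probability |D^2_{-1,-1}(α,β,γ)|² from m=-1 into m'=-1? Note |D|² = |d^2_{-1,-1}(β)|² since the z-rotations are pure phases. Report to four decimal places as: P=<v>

P=0.1390

Split into d^2_{-1,-1}(β=2.3262) × two z-phases.
With c≡cos(β/2)=0.396496 and s≡sin(β/2)=0.918037, N=[1·6·1·6]^{1/2}=6.000000
The bounds max(0,m−m')=0 and min(l+m,l−m')=1 give 2 terms
  k=0: (−1)^0·6.0000/(6)·0.3965^4·0.9180^0 = +0.024715
  k=1: (−1)^1·6.0000/(2)·0.3965^2·0.9180^2 = -0.397482
d^2_{-1,-1}(2.3262) = +0.024715 -0.397482 = -0.372768
|D^2_{-1,-1}|² = |d^2_{-1,-1}(β)|² = (-0.372768)² = 0.138956 (the z-rotation phases have unit modulus)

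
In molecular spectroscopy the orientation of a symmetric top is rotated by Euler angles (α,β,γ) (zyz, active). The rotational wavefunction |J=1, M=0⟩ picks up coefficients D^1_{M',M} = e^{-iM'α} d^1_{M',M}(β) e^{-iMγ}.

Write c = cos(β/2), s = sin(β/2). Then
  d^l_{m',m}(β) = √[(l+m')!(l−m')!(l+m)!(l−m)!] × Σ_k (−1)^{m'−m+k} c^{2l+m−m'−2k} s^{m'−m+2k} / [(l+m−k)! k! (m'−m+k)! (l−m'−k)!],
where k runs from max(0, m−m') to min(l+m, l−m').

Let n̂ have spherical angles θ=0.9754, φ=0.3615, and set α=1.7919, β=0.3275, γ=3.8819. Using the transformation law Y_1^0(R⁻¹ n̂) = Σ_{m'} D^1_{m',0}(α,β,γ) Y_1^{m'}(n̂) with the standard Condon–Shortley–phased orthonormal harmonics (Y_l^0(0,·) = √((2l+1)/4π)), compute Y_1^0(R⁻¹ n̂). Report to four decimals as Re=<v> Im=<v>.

Re=0.2777 Im=0.0000

Need the full column D^1_{m',0} for m'=−1..1 at α=1.7919, β=0.3275, γ=3.8819.
cos(β/2)=0.986623, sin(β/2)=0.163019
d^1_{-1,0}: single k=1 term ⇒ +0.227460;  D = -0.049883+0.221923i
d^1_{0,0}: k∈[0..1] ⇒ +0.973425 -0.026575 = +0.946849;  D = +0.946849+0.000000i
d^1_{1,0}: single k=0 term ⇒ -0.227460;  D = +0.049883+0.221923i
Y_1^{m'}(θ=0.9754,φ=0.3615) and Σ D·Y over m':
  (-0.0499+0.2219i)·(+0.2676-0.1012i)  (+0.9468+0.0000i)·(+0.2740+0.0000i)  (+0.0499+0.2219i)·(-0.2676-0.1012i)
Y_1^0(R⁻¹ n̂) = +0.277671+0.000000i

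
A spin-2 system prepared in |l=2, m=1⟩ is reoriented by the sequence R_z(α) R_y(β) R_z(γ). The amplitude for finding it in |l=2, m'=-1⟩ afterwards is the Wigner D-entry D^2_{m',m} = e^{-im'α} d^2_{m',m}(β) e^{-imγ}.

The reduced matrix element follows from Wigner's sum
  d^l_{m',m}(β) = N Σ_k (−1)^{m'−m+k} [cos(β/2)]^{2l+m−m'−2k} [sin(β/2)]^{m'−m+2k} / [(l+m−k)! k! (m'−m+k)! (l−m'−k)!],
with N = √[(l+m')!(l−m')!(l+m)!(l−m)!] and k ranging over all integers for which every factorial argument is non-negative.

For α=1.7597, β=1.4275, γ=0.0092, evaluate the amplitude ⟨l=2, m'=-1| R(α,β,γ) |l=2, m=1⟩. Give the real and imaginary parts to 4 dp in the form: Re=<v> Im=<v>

First d^2_{-1,1}(β=1.4275), then the phase factors e^{-i(-1)α} and e^{-i(1)γ}:
With c≡cos(β/2)=0.755912 and s≡sin(β/2)=0.654673, N=[1·6·6·1]^{1/2}=6.000000
The bounds max(0,m−m')=2 and min(l+m,l−m')=3 give 2 terms
  k=2: (−1)^0·6.0000/(2)·0.7559^2·0.6547^2 = +0.734705
  k=3: (−1)^1·6.0000/(6)·0.7559^0·0.6547^4 = -0.183695
d^2_{-1,1}(1.4275) = +0.734705 -0.183695 = +0.551010
D = (-0.187782+0.982211i)·(+0.551010)·(+0.999958-0.009200i) = -0.098486+0.542136i

Re=-0.0985 Im=0.5421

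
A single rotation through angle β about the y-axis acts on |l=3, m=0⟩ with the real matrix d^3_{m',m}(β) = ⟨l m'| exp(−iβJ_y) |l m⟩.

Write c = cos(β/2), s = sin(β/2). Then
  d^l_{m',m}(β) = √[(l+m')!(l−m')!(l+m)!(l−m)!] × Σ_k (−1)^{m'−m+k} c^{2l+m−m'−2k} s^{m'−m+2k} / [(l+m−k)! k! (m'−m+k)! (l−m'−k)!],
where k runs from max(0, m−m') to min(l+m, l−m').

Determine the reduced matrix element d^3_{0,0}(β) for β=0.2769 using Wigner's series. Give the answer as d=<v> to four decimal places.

d=0.7822

d^3_{0,0}(β=0.2769) via Wigner's sum:
c=cos(0.2769/2)=0.990431, s=sin(0.2769/2)=0.138008; N=√[6·6·6·6]=36.000000
The bounds max(0,m−m')=0 and min(l+m,l−m')=3 give 4 terms
  k=0: (−1)^0·36.0000/(36)·0.9904^6·0.1380^0 = +0.943943
  k=1: (−1)^1·36.0000/(4)·0.9904^4·0.1380^2 = -0.164949
  k=2: (−1)^2·36.0000/(4)·0.9904^2·0.1380^4 = +0.003203
  k=3: (−1)^3·36.0000/(36)·0.9904^0·0.1380^6 = -0.000007
d^3_{0,0}(0.2769) = +0.943943 -0.164949 +0.003203 -0.000007 = +0.782190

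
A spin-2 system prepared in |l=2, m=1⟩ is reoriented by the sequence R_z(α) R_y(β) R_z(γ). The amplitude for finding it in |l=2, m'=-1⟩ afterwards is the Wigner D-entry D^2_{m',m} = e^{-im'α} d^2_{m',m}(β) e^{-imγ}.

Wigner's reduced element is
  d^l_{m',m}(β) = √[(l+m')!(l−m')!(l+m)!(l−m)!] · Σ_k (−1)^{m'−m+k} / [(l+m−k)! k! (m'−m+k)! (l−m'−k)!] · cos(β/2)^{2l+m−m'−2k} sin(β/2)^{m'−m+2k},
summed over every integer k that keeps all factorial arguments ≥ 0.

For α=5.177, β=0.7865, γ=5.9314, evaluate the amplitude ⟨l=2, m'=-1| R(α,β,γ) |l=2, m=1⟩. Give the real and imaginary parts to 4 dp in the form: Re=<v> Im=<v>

Re=0.2581 Im=-0.2426

Split into d^2_{-1,1}(β=0.7865) × two z-phases.
Half-angle: c=0.923669, s=0.383192. N=√(1·6·6·1)=6.000000
The bounds max(0,m−m')=2 and min(l+m,l−m')=3 give 2 terms
  k=2: (−1)^0·6.0000/(2)·0.9237^2·0.3832^2 = +0.375826
  k=3: (−1)^1·6.0000/(6)·0.9237^0·0.3832^4 = -0.021561
d^2_{-1,1}(0.7865) = +0.375826 -0.021561 = +0.354265
Attach z-rotation phases: D = e^{-i(-1)(5.177)}·(+0.354265)·e^{-i(1)(5.9314)} = +0.258147-0.242619i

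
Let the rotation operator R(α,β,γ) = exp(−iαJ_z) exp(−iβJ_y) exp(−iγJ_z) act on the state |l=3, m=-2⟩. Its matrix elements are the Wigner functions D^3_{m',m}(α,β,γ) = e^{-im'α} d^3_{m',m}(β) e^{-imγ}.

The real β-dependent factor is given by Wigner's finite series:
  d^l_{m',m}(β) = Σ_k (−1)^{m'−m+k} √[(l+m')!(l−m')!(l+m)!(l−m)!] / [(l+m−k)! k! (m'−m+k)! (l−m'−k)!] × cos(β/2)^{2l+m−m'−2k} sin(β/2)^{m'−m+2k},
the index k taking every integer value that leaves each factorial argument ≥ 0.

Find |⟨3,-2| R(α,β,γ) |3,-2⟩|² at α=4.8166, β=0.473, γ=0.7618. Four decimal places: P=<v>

D^3_{-2,-2}(4.8166,0.473,0.7618) = e^{-i·-2·4.8166}·d^3_{-2,-2}(0.473)·e^{-i·-2·0.7618}. Compute d first:
Half-angle: c=0.972164, s=0.234301. N=√(1·120·1·120)=120.000000
The bounds max(0,m−m')=0 and min(l+m,l−m')=1 give 2 terms
  k=0: (−1)^0·120.0000/(120)·0.9722^6·0.2343^0 = +0.844184
  k=1: (−1)^1·120.0000/(24)·0.9722^4·0.2343^2 = -0.245176
d^3_{-2,-2}(0.473) = +0.844184 -0.245176 = +0.599008
|D^3_{-2,-2}|² = |d^3_{-2,-2}(β)|² = (+0.599008)² = 0.358811 (the z-rotation phases have unit modulus)

P=0.3588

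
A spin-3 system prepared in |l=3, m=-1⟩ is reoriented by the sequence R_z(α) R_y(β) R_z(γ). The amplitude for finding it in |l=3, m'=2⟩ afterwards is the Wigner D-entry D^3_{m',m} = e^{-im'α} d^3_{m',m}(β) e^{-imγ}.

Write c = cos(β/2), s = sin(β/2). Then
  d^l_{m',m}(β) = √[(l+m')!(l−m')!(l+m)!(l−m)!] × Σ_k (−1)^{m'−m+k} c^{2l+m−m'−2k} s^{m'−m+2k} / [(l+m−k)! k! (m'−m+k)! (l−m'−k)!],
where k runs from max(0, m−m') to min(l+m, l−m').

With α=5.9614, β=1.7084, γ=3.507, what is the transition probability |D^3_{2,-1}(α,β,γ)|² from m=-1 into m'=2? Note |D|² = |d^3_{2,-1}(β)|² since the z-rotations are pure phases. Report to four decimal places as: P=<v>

P=0.0687

D^3_{2,-1}(5.9614,1.7084,3.507) = e^{-i·2·5.9614}·d^3_{2,-1}(1.7084)·e^{-i·-1·3.507}. Compute d first:
With c≡cos(β/2)=0.656822 and s≡sin(β/2)=0.754046, N=[120·1·2·24]^{1/2}=75.894664
The bounds max(0,m−m')=0 and min(l+m,l−m')=1 give 2 terms
  k=0: (−1)^3·75.8947/(12)·0.6568^3·0.7540^3 = -0.768362
  k=1: (−1)^4·75.8947/(24)·0.6568^1·0.7540^5 = +0.506333
d^3_{2,-1}(1.7084) = -0.768362 +0.506333 = -0.262029
|D^3_{2,-1}|² = |d^3_{2,-1}(β)|² = (-0.262029)² = 0.068659 (the z-rotation phases have unit modulus)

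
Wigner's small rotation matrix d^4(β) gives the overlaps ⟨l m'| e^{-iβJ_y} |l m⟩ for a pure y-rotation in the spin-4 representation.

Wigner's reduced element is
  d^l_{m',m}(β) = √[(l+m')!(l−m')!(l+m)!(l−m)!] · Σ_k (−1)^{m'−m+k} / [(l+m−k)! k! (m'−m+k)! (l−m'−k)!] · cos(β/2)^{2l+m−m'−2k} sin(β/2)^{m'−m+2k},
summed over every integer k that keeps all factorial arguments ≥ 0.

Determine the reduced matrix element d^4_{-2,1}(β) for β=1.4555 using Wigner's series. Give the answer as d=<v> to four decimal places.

d^4_{-2,1}(β=1.4555) via Wigner's sum:
With c≡cos(β/2)=0.746673 and s≡sin(β/2)=0.665191, N=[2·720·120·6]^{1/2}=1018.233765
k∈{3,4,5} keeps every argument non-negative
  k=3: (−1)^0·1018.2338/(72)·0.7467^5·0.6652^3 = +0.966066
  k=4: (−1)^1·1018.2338/(48)·0.7467^3·0.6652^5 = -1.150086
  k=5: (−1)^2·1018.2338/(240)·0.7467^1·0.6652^7 = +0.182555
d^4_{-2,1}(1.4555) = +0.966066 -1.150086 +0.182555 = -0.001466

d=-0.0015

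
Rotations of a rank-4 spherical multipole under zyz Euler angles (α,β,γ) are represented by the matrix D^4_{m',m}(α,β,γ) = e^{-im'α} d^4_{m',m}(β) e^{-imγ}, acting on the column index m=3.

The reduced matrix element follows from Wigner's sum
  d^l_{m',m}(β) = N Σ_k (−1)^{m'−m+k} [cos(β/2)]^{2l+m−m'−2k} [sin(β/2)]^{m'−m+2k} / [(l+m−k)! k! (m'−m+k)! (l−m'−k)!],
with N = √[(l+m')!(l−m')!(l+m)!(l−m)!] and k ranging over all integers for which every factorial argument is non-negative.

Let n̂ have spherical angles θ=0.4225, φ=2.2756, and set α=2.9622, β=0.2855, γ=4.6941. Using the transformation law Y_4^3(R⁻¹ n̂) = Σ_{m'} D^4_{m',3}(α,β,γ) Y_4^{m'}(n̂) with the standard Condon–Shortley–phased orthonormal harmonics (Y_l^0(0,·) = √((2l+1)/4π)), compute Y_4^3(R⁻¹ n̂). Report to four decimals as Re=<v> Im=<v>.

Need the full column D^4_{m',3} for m'=−4..4 at α=2.9622, β=0.2855, γ=4.6941.
cos(β/2)=0.989829, sin(β/2)=0.142266
d^4_{-4,3}: single k=7 term ⇒ +0.000003;  D = -0.000002-0.000003i
d^4_{-3,3}: k∈[6..7] ⇒ +0.000057 -0.000000 = +0.000057;  D = +0.000026+0.000050i
d^4_{-2,3}: k∈[5..6] ⇒ +0.000634 -0.000004 = +0.000630;  D = -0.000189-0.000601i
d^4_{-1,3}: k∈[4..5] ⇒ +0.005202 -0.000064 = +0.005137;  D = +0.000638+0.005098i
d^4_{0,3}: k∈[3..4] ⇒ +0.032372 -0.000669 = +0.031703;  D = +0.001739-0.031655i
d^4_{1,3}: k∈[2..3] ⇒ +0.151088 -0.005202 = +0.145886;  D = -0.033864+0.141902i
d^4_{2,3}: k∈[1..2] ⇒ +0.495546 -0.030710 = +0.464835;  D = +0.186844-0.425631i
d^4_{3,3}: k∈[0..1] ⇒ +0.921467 -0.133247 = +0.788220;  D = -0.440527+0.653625i
d^4_{4,3}: single k=0 term ⇒ -0.374597;  D = -0.261425+0.268291i
Y_4^{m'}(θ=0.4225,φ=2.2756) and Σ D·Y over m':
  (-0.0000-0.0000i)·(-0.0119-0.0040i)  (+0.0000+0.0001i)·(+0.0674-0.0407i)  (-0.0002-0.0006i)·(-0.0435+0.2678i)  (+0.0006+0.0051i)·(-0.3236-0.3805i)  (+0.0017-0.0317i)·(+0.2395+0.0000i)  (-0.0339+0.1419i)·(+0.3236-0.3805i)  (+0.1868-0.4256i)·(-0.0435-0.2678i)  (-0.4405+0.6536i)·(-0.0674-0.0407i)  (-0.2614+0.2683i)·(-0.0119+0.0040i)
Y_4^3(R⁻¹ n̂) = -0.018426-0.012504i

Re=-0.0184 Im=-0.0125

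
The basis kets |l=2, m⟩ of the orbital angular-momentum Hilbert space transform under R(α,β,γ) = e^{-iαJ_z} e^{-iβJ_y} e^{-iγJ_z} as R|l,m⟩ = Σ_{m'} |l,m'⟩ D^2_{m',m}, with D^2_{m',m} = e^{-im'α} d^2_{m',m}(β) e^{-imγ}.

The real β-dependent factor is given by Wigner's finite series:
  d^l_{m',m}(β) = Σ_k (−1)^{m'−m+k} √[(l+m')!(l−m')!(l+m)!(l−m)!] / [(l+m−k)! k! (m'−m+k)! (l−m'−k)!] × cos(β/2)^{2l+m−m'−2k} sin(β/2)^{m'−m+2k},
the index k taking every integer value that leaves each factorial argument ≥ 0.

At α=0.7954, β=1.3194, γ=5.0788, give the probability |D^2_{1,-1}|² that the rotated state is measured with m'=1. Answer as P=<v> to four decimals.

P=0.3164

D^2_{1,-1}(0.7954,1.3194,5.0788) = e^{-i·1·0.7954}·d^2_{1,-1}(1.3194)·e^{-i·-1·5.0788}. Compute d first:
Half-angle: c=0.790176, s=0.612880. N=√(6·1·1·6)=6.000000
k: max(0,(-1)−(1))=0 … min(2+(-1),2−(1))=1
  k=0: (−1)^2·6.0000/(2)·0.7902^2·0.6129^2 = +0.703590
  k=1: (−1)^3·6.0000/(6)·0.7902^0·0.6129^4 = -0.141092
d^2_{1,-1}(1.3194) = +0.703590 -0.141092 = +0.562498
|D^2_{1,-1}|² = |d^2_{1,-1}(β)|² = (+0.562498)² = 0.316405 (the z-rotation phases have unit modulus)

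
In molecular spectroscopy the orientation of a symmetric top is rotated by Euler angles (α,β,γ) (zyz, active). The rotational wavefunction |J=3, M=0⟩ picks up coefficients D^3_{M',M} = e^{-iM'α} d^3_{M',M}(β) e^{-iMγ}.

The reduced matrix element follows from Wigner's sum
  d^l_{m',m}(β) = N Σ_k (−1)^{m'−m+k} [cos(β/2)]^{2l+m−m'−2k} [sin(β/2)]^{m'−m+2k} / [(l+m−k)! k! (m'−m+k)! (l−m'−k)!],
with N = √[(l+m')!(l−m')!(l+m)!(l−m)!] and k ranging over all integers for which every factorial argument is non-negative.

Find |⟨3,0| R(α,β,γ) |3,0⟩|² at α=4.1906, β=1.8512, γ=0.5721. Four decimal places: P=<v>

P=0.1311

D^3_{0,0}(4.1906,1.8512,0.5721) = e^{-i·0·4.1906}·d^3_{0,0}(1.8512)·e^{-i·0·0.5721}. Compute d first:
c=cos(1.8512/2)=0.601355, s=sin(1.8512/2)=0.798982; N=√[6·6·6·6]=36.000000
k: max(0,(0)−(0))=0 … min(3+(0),3−(0))=3
  k=0: (−1)^0·36.0000/(36)·0.6014^6·0.7990^0 = +0.047292
  k=1: (−1)^1·36.0000/(4)·0.6014^4·0.7990^2 = -0.751347
  k=2: (−1)^2·36.0000/(4)·0.6014^2·0.7990^4 = +1.326332
  k=3: (−1)^3·36.0000/(36)·0.6014^0·0.7990^6 = -0.260148
d^3_{0,0}(1.8512) = +0.047292 -0.751347 +1.326332 -0.260148 = +0.362128
|D^3_{0,0}|² = |d^3_{0,0}(β)|² = (+0.362128)² = 0.131137 (the z-rotation phases have unit modulus)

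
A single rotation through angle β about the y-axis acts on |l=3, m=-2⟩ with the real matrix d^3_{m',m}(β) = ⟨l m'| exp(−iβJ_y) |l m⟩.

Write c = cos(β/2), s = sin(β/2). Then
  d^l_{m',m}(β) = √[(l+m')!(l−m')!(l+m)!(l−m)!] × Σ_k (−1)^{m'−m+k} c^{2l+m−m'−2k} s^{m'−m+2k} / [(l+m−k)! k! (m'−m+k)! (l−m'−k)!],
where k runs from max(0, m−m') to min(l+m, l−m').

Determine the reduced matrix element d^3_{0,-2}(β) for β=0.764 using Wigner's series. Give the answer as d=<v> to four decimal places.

d^3_{0,-2}(β=0.764) via Wigner's sum:
c=cos(0.764/2)=0.927921, s=sin(0.764/2)=0.372777; N=√[6·6·1·120]=65.726707
k∈{0,1} keeps every argument non-negative
  k=0: (−1)^2·65.7267/(12)·0.9279^4·0.3728^2 = +0.564291
  k=1: (−1)^3·65.7267/(12)·0.9279^2·0.3728^4 = -0.091071
d^3_{0,-2}(0.764) = +0.564291 -0.091071 = +0.473220

d=0.4732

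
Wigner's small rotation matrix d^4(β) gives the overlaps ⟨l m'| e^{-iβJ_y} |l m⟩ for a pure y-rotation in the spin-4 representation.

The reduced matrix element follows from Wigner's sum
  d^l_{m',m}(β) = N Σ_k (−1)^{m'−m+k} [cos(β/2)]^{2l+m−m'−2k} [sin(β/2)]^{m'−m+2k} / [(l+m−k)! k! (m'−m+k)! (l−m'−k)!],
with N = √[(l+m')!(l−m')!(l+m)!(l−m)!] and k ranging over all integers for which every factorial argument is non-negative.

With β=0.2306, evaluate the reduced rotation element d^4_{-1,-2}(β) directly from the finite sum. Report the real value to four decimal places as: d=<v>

d=-0.4349

d^4_{-1,-2}(β=0.2306) via Wigner's sum:
c=cos(0.2306/2)=0.993360, s=sin(0.2306/2)=0.115045; N=√[6·120·2·720]=1018.233765
k∈{0,1,2} keeps every argument non-negative
  k=0: (−1)^1·1018.2338/(240)·0.9934^7·0.1150^1 = -0.465855
  k=1: (−1)^2·1018.2338/(48)·0.9934^5·0.1150^3 = +0.031242
  k=2: (−1)^3·1018.2338/(72)·0.9934^3·0.1150^5 = -0.000279
d^4_{-1,-2}(0.2306) = -0.465855 +0.031242 -0.000279 = -0.434892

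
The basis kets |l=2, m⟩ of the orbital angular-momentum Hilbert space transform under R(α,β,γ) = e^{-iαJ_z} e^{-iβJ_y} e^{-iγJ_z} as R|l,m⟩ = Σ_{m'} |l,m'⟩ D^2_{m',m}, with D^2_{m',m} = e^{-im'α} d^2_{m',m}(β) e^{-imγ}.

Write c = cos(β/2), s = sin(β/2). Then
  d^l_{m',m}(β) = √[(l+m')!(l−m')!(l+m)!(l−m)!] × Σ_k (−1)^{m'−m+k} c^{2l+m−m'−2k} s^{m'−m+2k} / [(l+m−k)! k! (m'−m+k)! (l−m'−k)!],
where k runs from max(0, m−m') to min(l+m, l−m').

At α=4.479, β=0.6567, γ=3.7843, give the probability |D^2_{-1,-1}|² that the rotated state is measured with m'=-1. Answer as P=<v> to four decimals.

D^2_{-1,-1}(4.479,0.6567,3.7843) = e^{-i·-1·4.479}·d^2_{-1,-1}(0.6567)·e^{-i·-1·3.7843}. Compute d first:
c=cos(0.6567/2)=0.946576, s=sin(0.6567/2)=0.322482; N=√[1·6·1·6]=6.000000
Admissible k: 0..1 (factorial args all ≥0)
  k=0: (−1)^0·6.0000/(6)·0.9466^4·0.3225^0 = +0.802826
  k=1: (−1)^1·6.0000/(2)·0.9466^2·0.3225^2 = -0.279539
d^2_{-1,-1}(0.6567) = +0.802826 -0.279539 = +0.523287
|D^2_{-1,-1}|² = |d^2_{-1,-1}(β)|² = (+0.523287)² = 0.273830 (the z-rotation phases have unit modulus)

P=0.2738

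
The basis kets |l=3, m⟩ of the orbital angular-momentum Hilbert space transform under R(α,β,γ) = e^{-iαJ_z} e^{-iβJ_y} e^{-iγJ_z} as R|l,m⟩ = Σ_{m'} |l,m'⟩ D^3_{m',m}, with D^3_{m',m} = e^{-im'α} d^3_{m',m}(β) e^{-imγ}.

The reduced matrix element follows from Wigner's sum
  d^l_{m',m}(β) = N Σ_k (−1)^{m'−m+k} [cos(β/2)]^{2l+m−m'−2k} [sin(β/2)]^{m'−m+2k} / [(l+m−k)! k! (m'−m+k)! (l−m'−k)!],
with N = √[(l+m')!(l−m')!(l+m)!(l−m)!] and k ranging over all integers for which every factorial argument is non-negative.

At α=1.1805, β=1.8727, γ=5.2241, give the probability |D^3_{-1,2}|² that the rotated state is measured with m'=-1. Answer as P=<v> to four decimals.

P=0.0028

Split into d^3_{-1,2}(β=1.8727) × two z-phases.
Half-angle: c=0.592732, s=0.805400. N=√(2·24·120·1)=75.894664
Admissible k: 3..4 (factorial args all ≥0)
  k=3: (−1)^0·75.8947/(12)·0.5927^3·0.8054^3 = +0.688081
  k=4: (−1)^1·75.8947/(24)·0.5927^1·0.8054^5 = -0.635208
d^3_{-1,2}(1.8727) = +0.688081 -0.635208 = +0.052872
|D^3_{-1,2}|² = |d^3_{-1,2}(β)|² = (+0.052872)² = 0.002795 (the z-rotation phases have unit modulus)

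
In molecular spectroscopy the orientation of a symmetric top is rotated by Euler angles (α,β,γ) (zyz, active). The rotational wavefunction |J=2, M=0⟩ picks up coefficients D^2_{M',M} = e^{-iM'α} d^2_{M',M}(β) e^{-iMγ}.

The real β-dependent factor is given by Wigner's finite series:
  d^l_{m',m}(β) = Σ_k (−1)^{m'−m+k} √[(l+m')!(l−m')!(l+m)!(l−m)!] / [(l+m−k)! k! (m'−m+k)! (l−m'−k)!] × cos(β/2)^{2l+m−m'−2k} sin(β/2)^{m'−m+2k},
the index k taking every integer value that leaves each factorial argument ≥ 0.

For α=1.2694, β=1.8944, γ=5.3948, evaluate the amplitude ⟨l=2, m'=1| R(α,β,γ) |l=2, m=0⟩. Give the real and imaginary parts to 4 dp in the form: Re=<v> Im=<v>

D^2_{1,0}(1.2694,1.8944,5.3948) = e^{-i·1·1.2694}·d^2_{1,0}(1.8944)·e^{-i·0·5.3948}. Compute d first:
With c≡cos(β/2)=0.583958 and s≡sin(β/2)=0.811784, N=[6·1·2·2]^{1/2}=4.898979
Admissible k: 0..1 (factorial args all ≥0)
  k=0: (−1)^1·4.8990/(2)·0.5840^3·0.8118^1 = -0.395969
  k=1: (−1)^2·4.8990/(2)·0.5840^1·0.8118^3 = +0.765206
d^2_{1,0}(1.8944) = -0.395969 +0.765206 = +0.369237
Attach z-rotation phases: D = e^{-i(1)(1.2694)}·(+0.369237)·e^{-i(0)(5.3948)} = +0.109609-0.352593i

Re=0.1096 Im=-0.3526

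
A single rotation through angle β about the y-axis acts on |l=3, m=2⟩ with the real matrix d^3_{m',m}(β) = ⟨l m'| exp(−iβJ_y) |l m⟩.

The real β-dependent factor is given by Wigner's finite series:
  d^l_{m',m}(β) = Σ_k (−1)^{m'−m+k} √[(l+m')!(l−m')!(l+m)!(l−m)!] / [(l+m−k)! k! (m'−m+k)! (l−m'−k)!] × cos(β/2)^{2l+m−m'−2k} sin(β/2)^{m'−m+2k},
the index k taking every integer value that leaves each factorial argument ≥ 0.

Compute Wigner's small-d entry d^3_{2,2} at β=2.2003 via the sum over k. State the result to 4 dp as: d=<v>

d^3_{2,2}(β=2.2003) via Wigner's sum:
With c≡cos(β/2)=0.453462 and s≡sin(β/2)=0.891275, N=[120·1·120·1]^{1/2}=120.000000
The bounds max(0,m−m')=0 and min(l+m,l−m')=1 give 2 terms
  k=0: (−1)^0·120.0000/(120)·0.4535^6·0.8913^0 = +0.008695
  k=1: (−1)^1·120.0000/(24)·0.4535^4·0.8913^2 = -0.167942
d^3_{2,2}(2.2003) = +0.008695 -0.167942 = -0.159247

d=-0.1592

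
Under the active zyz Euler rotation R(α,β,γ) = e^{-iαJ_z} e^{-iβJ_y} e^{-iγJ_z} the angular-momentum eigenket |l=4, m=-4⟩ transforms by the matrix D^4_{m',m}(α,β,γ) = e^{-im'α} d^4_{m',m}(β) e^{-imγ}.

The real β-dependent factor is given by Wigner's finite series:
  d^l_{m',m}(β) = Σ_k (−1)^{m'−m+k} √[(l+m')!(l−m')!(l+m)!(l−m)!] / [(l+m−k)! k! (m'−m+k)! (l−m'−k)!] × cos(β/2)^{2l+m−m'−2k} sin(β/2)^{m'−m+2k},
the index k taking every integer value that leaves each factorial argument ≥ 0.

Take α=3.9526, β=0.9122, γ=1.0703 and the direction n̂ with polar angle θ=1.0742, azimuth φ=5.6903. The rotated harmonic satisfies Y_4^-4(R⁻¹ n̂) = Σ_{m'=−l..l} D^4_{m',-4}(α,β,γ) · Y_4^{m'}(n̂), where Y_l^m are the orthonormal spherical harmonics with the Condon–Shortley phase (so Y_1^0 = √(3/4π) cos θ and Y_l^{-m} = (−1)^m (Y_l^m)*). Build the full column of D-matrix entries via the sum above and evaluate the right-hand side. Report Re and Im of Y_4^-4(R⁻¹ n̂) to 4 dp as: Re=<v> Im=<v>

Re=-0.2793 Im=0.3077

Need the full column D^4_{m',-4} for m'=−4..4 at α=3.9526, β=0.9122, γ=1.0703.
cos(β/2)=0.897777, sin(β/2)=0.440450
d^4_{-4,-4}: single k=0 term ⇒ +0.422035;  D = +0.136259+0.399433i
d^4_{-3,-4}: single k=0 term ⇒ -0.585627;  D = +0.532062+0.244683i
d^4_{-2,-4}: single k=0 term ⇒ +0.537506;  D = +0.499169-0.199357i
d^4_{-1,-4}: single k=0 term ⇒ -0.372930;  D = +0.138264-0.346352i
d^4_{0,-4}: single k=0 term ⇒ +0.204555;  D = -0.085494-0.185832i
d^4_{1,-4}: single k=0 term ⇒ -0.089760;  D = -0.084957-0.028967i
d^4_{2,-4}: single k=0 term ⇒ +0.031138;  D = -0.027585+0.014446i
d^4_{3,-4}: single k=0 term ⇒ -0.008166;  D = -0.002236+0.007854i
d^4_{4,-4}: single k=0 term ⇒ +0.001416;  D = +0.000720+0.001219i
Y_4^{m'}(θ=1.0742,φ=5.6903) and Σ D·Y over m':
  (+0.1363+0.3994i)·(-0.1898+0.1841i)  (+0.5321+0.2447i)·(-0.0836+0.3966i)  (+0.4992-0.1994i)·(+0.0572+0.1411i)  (+0.1383-0.3464i)·(-0.2319-0.1562i)  (-0.0855-0.1858i)·(-0.2122+0.0000i)  (-0.0850-0.0290i)·(+0.2319-0.1562i)  (-0.0276+0.0144i)·(+0.0572-0.1411i)  (-0.0022+0.0079i)·(+0.0836+0.3966i)  (+0.0007+0.0012i)·(-0.1898-0.1841i)
Y_4^-4(R⁻¹ n̂) = -0.279259+0.307689i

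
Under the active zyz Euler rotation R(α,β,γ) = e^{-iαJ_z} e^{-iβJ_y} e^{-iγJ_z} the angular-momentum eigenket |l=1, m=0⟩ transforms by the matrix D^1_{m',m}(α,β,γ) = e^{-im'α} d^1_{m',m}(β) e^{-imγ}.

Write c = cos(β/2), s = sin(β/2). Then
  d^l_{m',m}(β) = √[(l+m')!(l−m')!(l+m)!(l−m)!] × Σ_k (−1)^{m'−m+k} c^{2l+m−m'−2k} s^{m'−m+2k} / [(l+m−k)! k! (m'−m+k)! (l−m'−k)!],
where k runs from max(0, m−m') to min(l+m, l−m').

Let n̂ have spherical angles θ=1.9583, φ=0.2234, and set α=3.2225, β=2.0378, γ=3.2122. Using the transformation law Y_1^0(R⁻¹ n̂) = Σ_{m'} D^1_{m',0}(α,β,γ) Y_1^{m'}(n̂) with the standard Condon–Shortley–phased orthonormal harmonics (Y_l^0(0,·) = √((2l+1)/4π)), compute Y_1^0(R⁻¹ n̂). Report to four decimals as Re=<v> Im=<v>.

Re=-0.3167 Im=0.0000

Need the full column D^1_{m',0} for m'=−1..1 at α=3.2225, β=2.0378, γ=3.2122.
cos(β/2)=0.524303, sin(β/2)=0.851532
d^1_{-1,0}: single k=1 term ⇒ +0.631391;  D = -0.629325-0.051028i
d^1_{0,0}: k∈[0..1] ⇒ +0.274894 -0.725106 = -0.450213;  D = -0.450213+0.000000i
d^1_{1,0}: single k=0 term ⇒ -0.631391;  D = +0.629325-0.051028i
Y_1^{m'}(θ=1.9583,φ=0.2234) and Σ D·Y over m':
  (-0.6293-0.0510i)·(+0.3119-0.0709i)  (-0.4502+0.0000i)·(-0.1846+0.0000i)  (+0.6293-0.0510i)·(-0.3119-0.0709i)
Y_1^0(R⁻¹ n̂) = -0.316718+0.000000i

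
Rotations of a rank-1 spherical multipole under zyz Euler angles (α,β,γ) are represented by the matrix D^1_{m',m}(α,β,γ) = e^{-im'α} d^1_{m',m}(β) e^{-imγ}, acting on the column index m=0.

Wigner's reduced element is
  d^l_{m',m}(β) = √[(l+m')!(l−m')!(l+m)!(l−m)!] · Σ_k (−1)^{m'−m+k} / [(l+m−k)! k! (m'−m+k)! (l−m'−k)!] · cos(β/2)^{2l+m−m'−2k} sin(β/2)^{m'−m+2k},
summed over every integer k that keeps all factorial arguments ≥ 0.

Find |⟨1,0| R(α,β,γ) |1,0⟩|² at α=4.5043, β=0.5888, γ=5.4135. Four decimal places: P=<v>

P=0.6916

Split into d^1_{0,0}(β=0.5888) × two z-phases.
With c≡cos(β/2)=0.956976 and s≡sin(β/2)=0.290166, N=[1·1·1·1]^{1/2}=1.000000
Admissible k: 0..1 (factorial args all ≥0)
  k=0: (−1)^0·1.0000/(1)·0.9570^2·0.2902^0 = +0.915804
  k=1: (−1)^1·1.0000/(1)·0.9570^0·0.2902^2 = -0.084196
d^1_{0,0}(0.5888) = +0.915804 -0.084196 = +0.831608
|D^1_{0,0}|² = |d^1_{0,0}(β)|² = (+0.831608)² = 0.691571 (the z-rotation phases have unit modulus)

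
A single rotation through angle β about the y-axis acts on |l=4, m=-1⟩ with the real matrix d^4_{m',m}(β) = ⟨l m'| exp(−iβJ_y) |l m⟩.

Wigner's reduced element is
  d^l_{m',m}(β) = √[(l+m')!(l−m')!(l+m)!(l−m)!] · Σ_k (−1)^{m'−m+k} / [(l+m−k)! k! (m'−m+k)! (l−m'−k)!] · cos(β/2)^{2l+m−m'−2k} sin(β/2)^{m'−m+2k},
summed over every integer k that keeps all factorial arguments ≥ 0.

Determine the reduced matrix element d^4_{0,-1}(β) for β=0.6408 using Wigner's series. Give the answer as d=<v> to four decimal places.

d^4_{0,-1}(β=0.6408) via Wigner's sum:
With c≡cos(β/2)=0.949110 and s≡sin(β/2)=0.314946, N=[24·24·6·120]^{1/2}=643.987578
The bounds max(0,m−m')=0 and min(l+m,l−m')=3 give 4 terms
  k=0: (−1)^1·643.9876/(144)·0.9491^7·0.3149^1 = -0.977160
  k=1: (−1)^2·643.9876/(24)·0.9491^5·0.3149^3 = +0.645590
  k=2: (−1)^3·643.9876/(24)·0.9491^3·0.3149^5 = -0.071088
  k=3: (−1)^4·643.9876/(144)·0.9491^1·0.3149^7 = +0.001305
d^4_{0,-1}(0.6408) = -0.977160 +0.645590 -0.071088 +0.001305 = -0.401353

d=-0.4014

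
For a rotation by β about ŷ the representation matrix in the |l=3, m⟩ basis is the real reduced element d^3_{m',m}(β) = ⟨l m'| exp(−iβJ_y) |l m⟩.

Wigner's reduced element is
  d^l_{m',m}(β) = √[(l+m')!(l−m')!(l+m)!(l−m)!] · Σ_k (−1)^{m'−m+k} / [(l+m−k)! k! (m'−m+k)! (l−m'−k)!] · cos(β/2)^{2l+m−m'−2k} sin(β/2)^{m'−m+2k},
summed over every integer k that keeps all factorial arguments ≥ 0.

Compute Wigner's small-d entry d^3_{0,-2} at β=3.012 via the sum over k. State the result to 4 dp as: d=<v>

d=-0.0227

d^3_{0,-2}(β=3.012) via Wigner's sum:
Half-angle: c=0.064751, s=0.997901. N=√(6·6·1·120)=65.726707
k: max(0,(-2)−(0))=0 … min(3+(-2),3−(0))=1
  k=0: (−1)^2·65.7267/(12)·0.0648^4·0.9979^2 = +0.000096
  k=1: (−1)^3·65.7267/(12)·0.0648^2·0.9979^4 = -0.022772
d^3_{0,-2}(3.012) = +0.000096 -0.022772 = -0.022676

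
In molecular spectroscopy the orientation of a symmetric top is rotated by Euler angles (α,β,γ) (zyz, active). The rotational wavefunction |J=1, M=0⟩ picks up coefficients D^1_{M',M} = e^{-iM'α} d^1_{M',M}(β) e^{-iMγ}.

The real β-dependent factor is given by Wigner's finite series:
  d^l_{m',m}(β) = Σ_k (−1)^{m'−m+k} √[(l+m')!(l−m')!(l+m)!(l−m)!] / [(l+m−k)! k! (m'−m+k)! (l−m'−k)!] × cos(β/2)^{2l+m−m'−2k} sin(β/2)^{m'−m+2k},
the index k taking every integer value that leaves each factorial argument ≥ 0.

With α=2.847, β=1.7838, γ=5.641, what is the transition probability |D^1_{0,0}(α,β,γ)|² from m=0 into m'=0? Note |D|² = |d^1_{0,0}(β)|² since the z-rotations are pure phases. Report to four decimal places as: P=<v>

P=0.0447

Split into d^1_{0,0}(β=1.7838) × two z-phases.
With c≡cos(β/2)=0.627934 and s≡sin(β/2)=0.778266, N=[1·1·1·1]^{1/2}=1.000000
k∈{0,1} keeps every argument non-negative
  k=0: (−1)^0·1.0000/(1)·0.6279^2·0.7783^0 = +0.394302
  k=1: (−1)^1·1.0000/(1)·0.6279^0·0.7783^2 = -0.605698
d^1_{0,0}(1.7838) = +0.394302 -0.605698 = -0.211397
|D^1_{0,0}|² = |d^1_{0,0}(β)|² = (-0.211397)² = 0.044689 (the z-rotation phases have unit modulus)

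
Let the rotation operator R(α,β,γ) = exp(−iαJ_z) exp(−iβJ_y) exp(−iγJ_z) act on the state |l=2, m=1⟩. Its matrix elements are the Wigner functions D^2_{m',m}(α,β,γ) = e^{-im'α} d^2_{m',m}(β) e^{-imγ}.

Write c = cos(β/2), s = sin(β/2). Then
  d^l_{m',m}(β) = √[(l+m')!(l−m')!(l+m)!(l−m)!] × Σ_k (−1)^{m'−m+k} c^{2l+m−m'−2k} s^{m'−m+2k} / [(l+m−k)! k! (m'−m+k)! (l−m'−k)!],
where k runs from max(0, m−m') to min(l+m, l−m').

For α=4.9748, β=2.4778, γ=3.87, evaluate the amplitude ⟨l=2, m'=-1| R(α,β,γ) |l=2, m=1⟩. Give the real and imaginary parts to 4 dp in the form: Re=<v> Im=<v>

D^2_{-1,1}(4.9748,2.4778,3.87) = e^{-i·-1·4.9748}·d^2_{-1,1}(2.4778)·e^{-i·1·3.87}. Compute d first:
Half-angle: c=0.325836, s=0.945426. N=√(1·6·6·1)=6.000000
k: max(0,(1)−(-1))=2 … min(2+(1),2−(-1))=3
  k=2: (−1)^0·6.0000/(2)·0.3258^2·0.9454^2 = +0.284692
  k=3: (−1)^1·6.0000/(6)·0.3258^0·0.9454^4 = -0.798933
d^2_{-1,1}(2.4778) = +0.284692 -0.798933 = -0.514241
Phases: e^{-i·(-1)·4.9748}=+0.259410-0.965767i, e^{-i·(1)·3.87}=-0.746236+0.665682i ⇒ D=-0.231055-0.459410i

Re=-0.2311 Im=-0.4594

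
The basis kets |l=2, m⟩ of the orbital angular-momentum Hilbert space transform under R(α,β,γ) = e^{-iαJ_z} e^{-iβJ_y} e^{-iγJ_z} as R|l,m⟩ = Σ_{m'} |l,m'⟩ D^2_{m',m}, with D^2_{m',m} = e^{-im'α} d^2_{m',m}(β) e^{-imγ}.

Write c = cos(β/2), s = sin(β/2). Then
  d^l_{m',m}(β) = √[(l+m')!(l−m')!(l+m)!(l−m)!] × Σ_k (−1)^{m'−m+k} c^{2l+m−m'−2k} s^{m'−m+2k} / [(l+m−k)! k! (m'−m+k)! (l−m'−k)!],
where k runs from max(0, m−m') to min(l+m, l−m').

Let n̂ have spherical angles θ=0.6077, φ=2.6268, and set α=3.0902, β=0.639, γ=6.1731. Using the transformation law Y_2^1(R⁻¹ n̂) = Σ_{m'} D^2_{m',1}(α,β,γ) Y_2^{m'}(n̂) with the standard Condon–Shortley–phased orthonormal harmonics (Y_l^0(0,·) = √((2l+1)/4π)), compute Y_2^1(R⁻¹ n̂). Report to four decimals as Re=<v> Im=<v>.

Need the full column D^2_{m',1} for m'=−2..2 at α=3.0902, β=0.639, γ=6.1731.
cos(β/2)=0.949393, sin(β/2)=0.314092
d^2_{-2,1}: single k=3 term ⇒ +0.058836;  D = +0.058835+0.000430i
d^2_{-1,1}: k∈[2..3] ⇒ +0.266764 -0.009733 = +0.257031;  D = -0.256588-0.015077i
d^2_{0,1}: k∈[1..2] ⇒ +0.658370 -0.072060 = +0.586310;  D = +0.582761+0.064414i
d^2_{1,1}: k∈[0..1] ⇒ +0.812425 -0.266764 = +0.545662;  D = -0.538563-0.087730i
d^2_{2,1}: single k=0 term ⇒ -0.537557;  D = -0.525423-0.113568i
Y_2^{m'}(θ=0.6077,φ=2.6268) and Σ D·Y over m':
  (+0.0588+0.0004i)·(+0.0649+0.1079i)  (-0.2566-0.0151i)·(-0.3152-0.1783i)  (+0.5828+0.0644i)·(+0.3223+0.0000i)  (-0.5386-0.0877i)·(+0.3152-0.1783i)  (-0.5254-0.1136i)·(+0.0649-0.1079i)
Y_2^1(R⁻¹ n̂) = +0.038047+0.195358i

Re=0.0380 Im=0.1954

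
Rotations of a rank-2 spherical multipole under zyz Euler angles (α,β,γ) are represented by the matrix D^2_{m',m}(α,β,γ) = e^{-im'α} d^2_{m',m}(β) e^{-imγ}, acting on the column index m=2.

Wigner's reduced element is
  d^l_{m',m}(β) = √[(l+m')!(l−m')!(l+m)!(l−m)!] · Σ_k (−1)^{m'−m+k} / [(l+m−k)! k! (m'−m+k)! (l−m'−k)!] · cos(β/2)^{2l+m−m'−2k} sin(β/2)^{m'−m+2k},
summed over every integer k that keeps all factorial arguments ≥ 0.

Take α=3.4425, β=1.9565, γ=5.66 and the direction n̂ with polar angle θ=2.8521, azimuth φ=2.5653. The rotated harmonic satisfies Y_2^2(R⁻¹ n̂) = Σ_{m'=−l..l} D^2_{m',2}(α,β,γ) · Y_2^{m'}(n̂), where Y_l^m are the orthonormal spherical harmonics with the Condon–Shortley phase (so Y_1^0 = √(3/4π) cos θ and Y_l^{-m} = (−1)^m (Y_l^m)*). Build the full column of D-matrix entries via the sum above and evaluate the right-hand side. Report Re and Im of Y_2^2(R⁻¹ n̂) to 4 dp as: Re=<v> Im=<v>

Re=0.2084 Im=0.1838

Need the full column D^2_{m',2} for m'=−2..2 at α=3.4425, β=1.9565, γ=5.66.
cos(β/2)=0.558475, sin(β/2)=0.829521
d^2_{-2,2}: single k=4 term ⇒ +0.473489;  D = -0.129663+0.455390i
d^2_{-1,2}: single k=3 term ⇒ +0.637553;  D = -0.014993-0.637377i
d^2_{0,2}: single k=2 term ⇒ +0.525700;  D = +0.167575+0.498277i
d^2_{1,2}: single k=1 term ⇒ +0.288981;  D = -0.169160-0.234296i
d^2_{2,2}: single k=0 term ⇒ +0.097278;  D = +0.077761+0.058449i
Y_2^{m'}(θ=2.8521,φ=2.5653) and Σ D·Y over m':
  (-0.1297+0.4554i)·(+0.0128+0.0288i)  (-0.0150-0.6374i)·(+0.1772+0.1152i)  (+0.1676+0.4983i)·(+0.5537+0.0000i)  (-0.1692-0.2343i)·(-0.1772+0.1152i)  (+0.0778+0.0584i)·(+0.0128-0.0288i)
Y_2^2(R⁻¹ n̂) = +0.208417+0.183843i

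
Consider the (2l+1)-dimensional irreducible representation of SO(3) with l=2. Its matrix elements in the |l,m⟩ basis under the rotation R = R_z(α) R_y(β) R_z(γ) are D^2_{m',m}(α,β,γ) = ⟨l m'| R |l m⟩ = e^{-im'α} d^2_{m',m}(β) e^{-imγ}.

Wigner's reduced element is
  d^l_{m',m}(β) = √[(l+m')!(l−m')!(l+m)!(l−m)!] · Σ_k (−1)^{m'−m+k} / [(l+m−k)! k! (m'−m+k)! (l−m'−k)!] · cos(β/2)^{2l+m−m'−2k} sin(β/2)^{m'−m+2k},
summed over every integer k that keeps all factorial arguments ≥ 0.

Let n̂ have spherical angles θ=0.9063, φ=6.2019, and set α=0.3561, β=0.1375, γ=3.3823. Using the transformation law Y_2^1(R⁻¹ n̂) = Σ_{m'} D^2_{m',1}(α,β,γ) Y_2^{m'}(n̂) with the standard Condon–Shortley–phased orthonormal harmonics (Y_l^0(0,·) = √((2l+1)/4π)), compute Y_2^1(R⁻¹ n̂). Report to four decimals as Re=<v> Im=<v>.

Need the full column D^2_{m',1} for m'=−2..2 at α=0.3561, β=0.1375, γ=3.3823.
cos(β/2)=0.997638, sin(β/2)=0.068696
d^2_{-2,1}: single k=3 term ⇒ +0.000647;  D = -0.000576-0.000294i
d^2_{-1,1}: k∈[2..3] ⇒ +0.014091 -0.000022 = +0.014068;  D = -0.013975-0.001620i
d^2_{0,1}: k∈[1..2] ⇒ +0.167080 -0.000792 = +0.166288;  D = -0.161494+0.039641i
d^2_{1,1}: k∈[0..1] ⇒ +0.990584 -0.014091 = +0.976493;  D = -0.807691+0.548794i
d^2_{2,1}: single k=0 term ⇒ -0.136420;  D = +0.079030-0.111197i
Y_2^{m'}(θ=0.9063,φ=6.2019) and Σ D·Y over m':
  (-0.0006-0.0003i)·(+0.2362+0.0387i)  (-0.0140-0.0016i)·(+0.3738+0.0305i)  (-0.1615+0.0396i)·(+0.0444+0.0000i)  (-0.8077+0.5488i)·(-0.3738+0.0305i)  (+0.0790-0.1112i)·(+0.2362-0.0387i)
Y_2^1(R⁻¹ n̂) = +0.287091-0.258426i

Re=0.2871 Im=-0.2584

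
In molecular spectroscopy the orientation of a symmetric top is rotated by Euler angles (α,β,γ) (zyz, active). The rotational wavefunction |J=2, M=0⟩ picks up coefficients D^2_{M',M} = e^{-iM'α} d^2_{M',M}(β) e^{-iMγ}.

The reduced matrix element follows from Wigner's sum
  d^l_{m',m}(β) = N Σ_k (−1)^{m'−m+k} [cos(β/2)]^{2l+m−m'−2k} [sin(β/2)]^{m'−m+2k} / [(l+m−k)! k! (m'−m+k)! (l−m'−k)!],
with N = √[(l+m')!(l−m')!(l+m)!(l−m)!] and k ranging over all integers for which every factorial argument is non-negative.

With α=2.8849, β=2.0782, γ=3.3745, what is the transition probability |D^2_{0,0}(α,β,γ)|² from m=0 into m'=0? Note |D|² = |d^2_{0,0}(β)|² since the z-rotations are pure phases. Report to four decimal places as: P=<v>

Split into d^2_{0,0}(β=2.0782) × two z-phases.
With c≡cos(β/2)=0.506996 and s≡sin(β/2)=0.861948, N=[2·2·2·2]^{1/2}=4.000000
Admissible k: 0..2 (factorial args all ≥0)
  k=0: (−1)^0·4.0000/(4)·0.5070^4·0.8619^0 = +0.066072
  k=1: (−1)^1·4.0000/(1)·0.5070^2·0.8619^2 = -0.763892
  k=2: (−1)^2·4.0000/(4)·0.5070^0·0.8619^4 = +0.551982
d^2_{0,0}(2.0782) = +0.066072 -0.763892 +0.551982 = -0.145838
|D^2_{0,0}|² = |d^2_{0,0}(β)|² = (-0.145838)² = 0.021269 (the z-rotation phases have unit modulus)

P=0.0213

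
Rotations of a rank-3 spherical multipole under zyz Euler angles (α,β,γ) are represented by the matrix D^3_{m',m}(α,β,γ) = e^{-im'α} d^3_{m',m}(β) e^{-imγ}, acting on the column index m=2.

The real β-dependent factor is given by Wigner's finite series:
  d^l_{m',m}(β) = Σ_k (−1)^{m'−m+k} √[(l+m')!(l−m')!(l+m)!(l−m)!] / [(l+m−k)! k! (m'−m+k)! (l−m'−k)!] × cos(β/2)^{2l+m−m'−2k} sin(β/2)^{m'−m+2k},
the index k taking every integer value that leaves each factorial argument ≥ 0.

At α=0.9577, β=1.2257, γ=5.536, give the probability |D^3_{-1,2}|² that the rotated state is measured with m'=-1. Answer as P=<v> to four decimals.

First d^3_{-1,2}(β=1.2257), then the phase factors e^{-i(-1)α} and e^{-i(2)γ}:
With c≡cos(β/2)=0.818012 and s≡sin(β/2)=0.575201, N=[2·24·120·1]^{1/2}=75.894664
The bounds max(0,m−m')=3 and min(l+m,l−m')=4 give 2 terms
  k=3: (−1)^0·75.8947/(12)·0.8180^3·0.5752^3 = +0.658822
  k=4: (−1)^1·75.8947/(24)·0.8180^1·0.5752^5 = -0.162876
d^3_{-1,2}(1.2257) = +0.658822 -0.162876 = +0.495946
|D^3_{-1,2}|² = |d^3_{-1,2}(β)|² = (+0.495946)² = 0.245962 (the z-rotation phases have unit modulus)

P=0.2460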